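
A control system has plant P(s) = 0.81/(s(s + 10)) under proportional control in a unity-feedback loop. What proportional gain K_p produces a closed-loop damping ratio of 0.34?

K_p = 267

Closed-loop characteristic equation: s² + 10s + K_p·0.81 = 0.
So ω_n = √(0.81K_p) and 2ζω_n = 10, giving ζ = 10/(2√(0.81K_p)).
Setting ζ = 0.34: √(0.81K_p) = 10/(2·0.34) = 14.71, so K_p = 216.3/0.81 = 267.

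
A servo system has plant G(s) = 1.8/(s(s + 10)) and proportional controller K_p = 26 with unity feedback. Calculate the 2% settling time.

From 1 + K_pG(s) = 0: s² + 10s + 46.8 = 0 ⇒ ω_n = 6.841, ζ = 0.7309.
2% settling time T_s ≈ 4/(ζω_n) = 4/5 = 0.8 s.

T_s ≈ 0.8 s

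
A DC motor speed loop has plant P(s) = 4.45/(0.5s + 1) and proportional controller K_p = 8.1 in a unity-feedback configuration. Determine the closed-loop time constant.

τ = 0.0135 s

Closed loop: T(s) = K_p·P/(1+K_p·P) = 36.05/(0.5s + 1 + 36.05), with pole at s = −(1 + 36.05)/0.5 = −74.09.
Closed-loop time constant τ = 1/74.09 = 0.0135 s.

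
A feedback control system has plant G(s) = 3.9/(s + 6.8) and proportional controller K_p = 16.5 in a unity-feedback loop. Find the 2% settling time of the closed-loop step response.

T_s ≈ 0.0562 s

Closed-loop transfer function: T(s) = K_p·G(s)/(1 + K_p·G(s)) = 64.35/(s + 6.8 + 64.35) = 64.35/(s + 71.15).
Time constant τ = 1/71.15 = 0.01405 s, so the 2% settling time is about 4τ = 0.0562 s.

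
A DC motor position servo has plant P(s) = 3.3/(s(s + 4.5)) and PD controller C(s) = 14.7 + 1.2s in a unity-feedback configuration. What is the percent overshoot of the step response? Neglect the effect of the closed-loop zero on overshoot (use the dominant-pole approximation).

Forward path: (14.7 + 1.2s)·3.3/(s(s+4.5)). The closed-loop characteristic equation is s² + (4.5 + 3.3·1.2)s + 3.3·14.7 = 0.
That is s² + 8.46s + 48.51 = 0, so ω_n = 6.965 rad/s and ζ = 8.46/(2·6.965) = 0.6073.
%OS = 100·exp(−πζ/√(1−ζ²)) = 9.06%.

9.06%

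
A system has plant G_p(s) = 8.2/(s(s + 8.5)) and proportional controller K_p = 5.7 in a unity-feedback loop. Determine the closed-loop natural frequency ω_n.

ω_n = 6.84 rad/s

1 + K_p·G_p(s) = 0 gives s² + 8.5s + 46.74 = 0.
Matching s² + 2ζω_n s + ω_n²: ω_n = √46.74 = 6.837 rad/s and 2ζω_n = 8.5, so ζ = 8.5/(2·6.837) = 0.622.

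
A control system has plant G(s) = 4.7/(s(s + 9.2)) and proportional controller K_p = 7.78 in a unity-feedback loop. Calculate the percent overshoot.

2.52%

The closed-loop denominator s² + 9.2s + 36.57 gives ω_n = √36.57 = 6.047 and ζ = 9.2/(2ω_n) = 0.7607.
%OS = 100·exp(−πζ/√(1−ζ²)) = 100·exp(−π·0.7607/√0.4213) = 2.52%.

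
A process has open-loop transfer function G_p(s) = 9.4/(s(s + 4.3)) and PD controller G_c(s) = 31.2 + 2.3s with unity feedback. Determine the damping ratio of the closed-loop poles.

ζ = 0.757

Forward path: (31.2 + 2.3s)·9.4/(s(s+4.3)). The closed-loop characteristic equation is s² + (4.3 + 9.4·2.3)s + 9.4·31.2 = 0.
That is s² + 25.92s + 293.3 = 0, so ω_n = 17.13 rad/s and ζ = 25.92/(2·17.13) = 0.7568.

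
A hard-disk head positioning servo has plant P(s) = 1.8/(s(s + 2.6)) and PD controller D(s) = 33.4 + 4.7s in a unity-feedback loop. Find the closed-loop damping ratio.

ζ = 0.713

Forward path: (33.4 + 4.7s)·1.8/(s(s+2.6)). The closed-loop characteristic equation is s² + (2.6 + 1.8·4.7)s + 1.8·33.4 = 0.
That is s² + 11.06s + 60.12 = 0, so ω_n = 7.754 rad/s and ζ = 11.06/(2·7.754) = 0.7132.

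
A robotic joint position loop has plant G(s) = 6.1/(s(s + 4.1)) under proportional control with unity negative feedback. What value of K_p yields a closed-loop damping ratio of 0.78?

K_p = 1.13

Closed-loop characteristic equation: s² + 4.1s + K_p·6.1 = 0.
So ω_n = √(6.1K_p) and 2ζω_n = 4.1, giving ζ = 4.1/(2√(6.1K_p)).
Setting ζ = 0.78: √(6.1K_p) = 4.1/(2·0.78) = 2.628, so K_p = 6.907/6.1 = 1.13.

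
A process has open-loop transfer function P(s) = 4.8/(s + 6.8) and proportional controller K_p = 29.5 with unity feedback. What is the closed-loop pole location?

s = -148.4

Closed-loop transfer function: T(s) = K_p·P(s)/(1 + K_p·P(s)) = 141.6/(s + 6.8 + 141.6) = 141.6/(s + 148.4).
The closed-loop pole is at s = −148.4.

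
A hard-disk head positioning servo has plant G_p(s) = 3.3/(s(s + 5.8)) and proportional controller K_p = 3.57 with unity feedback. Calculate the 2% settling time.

T_s ≈ 1.38 s

Closed-loop characteristic equation: s² + 5.8s + 11.78 = 0, so ω_n = 3.432 rad/s and ζ = 5.8/(2·3.432) = 0.8449.
2% settling time T_s ≈ 4/(ζω_n) = 4/2.9 = 1.38 s.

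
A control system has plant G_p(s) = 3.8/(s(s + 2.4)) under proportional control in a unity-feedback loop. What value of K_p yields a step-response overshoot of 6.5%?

From %OS = 100·exp(−πζ/√(1−ζ²)) = 6.5%, ζ = −ln(0.065)/√(π²+ln²(0.065)) = 0.6564.
Characteristic equation s² + 2.4s + 3.8K_p = 0 gives ζ = 2.4/(2√(3.8K_p)).
Setting ζ = 0.6564: √(3.8K_p) = 2.4/(2·0.6564) = 1.828, so K_p = 3.342/3.8 = 0.88.

K_p = 0.88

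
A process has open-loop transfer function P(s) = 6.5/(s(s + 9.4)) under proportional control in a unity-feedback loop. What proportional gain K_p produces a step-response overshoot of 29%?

K_p = 25.3

From %OS = 100·exp(−πζ/√(1−ζ²)) = 29%, ζ = −ln(0.29)/√(π²+ln²(0.29)) = 0.3666.
Characteristic equation s² + 9.4s + 6.5K_p = 0 gives ζ = 9.4/(2√(6.5K_p)).
Setting ζ = 0.3666: √(6.5K_p) = 9.4/(2·0.3666) = 12.82, so K_p = 164.4/6.5 = 25.3.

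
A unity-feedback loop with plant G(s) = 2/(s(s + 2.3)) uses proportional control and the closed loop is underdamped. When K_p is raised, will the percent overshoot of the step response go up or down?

ζ = 2.3/(2√(2K_p)) decreases as K_p grows; lower damping means more overshoot.

increase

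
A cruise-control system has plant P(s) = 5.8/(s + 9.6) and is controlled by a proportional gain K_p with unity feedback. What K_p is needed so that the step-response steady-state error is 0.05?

K_p = 31.4

The loop is type 0, so e_ss(step) = 1/(1 + K_pos) with K_pos = K_p·P(0).
P(0) = 0.6042. Require 1/(1 + K_p·0.6042) = 0.05, so 1 + 0.6042·K_p = 20.
K_p = (20 − 1)/0.6042 = 31.4.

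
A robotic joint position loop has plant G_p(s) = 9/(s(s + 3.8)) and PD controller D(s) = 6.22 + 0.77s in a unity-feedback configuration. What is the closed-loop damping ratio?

ζ = 0.717

Forward path: (6.22 + 0.77s)·9/(s(s+3.8)). The closed-loop characteristic equation is s² + (3.8 + 9·0.77)s + 9·6.22 = 0.
That is s² + 10.73s + 55.98 = 0, so ω_n = 7.482 rad/s and ζ = 10.73/(2·7.482) = 0.7171.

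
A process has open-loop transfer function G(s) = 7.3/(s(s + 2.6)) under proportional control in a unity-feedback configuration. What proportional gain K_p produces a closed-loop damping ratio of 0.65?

Closed-loop characteristic equation: s² + 2.6s + K_p·7.3 = 0.
So ω_n = √(7.3K_p) and 2ζω_n = 2.6, giving ζ = 2.6/(2√(7.3K_p)).
Setting ζ = 0.65: √(7.3K_p) = 2.6/(2·0.65) = 2, so K_p = 4/7.3 = 0.548.

K_p = 0.548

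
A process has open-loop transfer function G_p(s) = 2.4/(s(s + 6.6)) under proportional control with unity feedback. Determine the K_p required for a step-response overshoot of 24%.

K_p = 26.5

From %OS = 100·exp(−πζ/√(1−ζ²)) = 24%, ζ = −ln(0.24)/√(π²+ln²(0.24)) = 0.4136.
Characteristic equation s² + 6.6s + 2.4K_p = 0 gives ζ = 6.6/(2√(2.4K_p)).
Setting ζ = 0.4136: √(2.4K_p) = 6.6/(2·0.4136) = 7.979, so K_p = 63.66/2.4 = 26.5.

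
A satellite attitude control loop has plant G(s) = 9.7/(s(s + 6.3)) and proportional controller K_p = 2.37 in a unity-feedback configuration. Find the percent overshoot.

The closed-loop denominator s² + 6.3s + 22.99 gives ω_n = √22.99 = 4.795 and ζ = 6.3/(2ω_n) = 0.657.
%OS = 100·exp(−πζ/√(1−ζ²)) = 100·exp(−π·0.657/√0.5684) = 6.47%.

6.47%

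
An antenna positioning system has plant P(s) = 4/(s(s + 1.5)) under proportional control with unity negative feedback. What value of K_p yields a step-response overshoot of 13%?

From %OS = 100·exp(−πζ/√(1−ζ²)) = 13%, ζ = −ln(0.13)/√(π²+ln²(0.13)) = 0.5446.
Characteristic equation s² + 1.5s + 4K_p = 0 gives ζ = 1.5/(2√(4K_p)).
Setting ζ = 0.5446: √(4K_p) = 1.5/(2·0.5446) = 1.377, so K_p = 1.896/4 = 0.474.

K_p = 0.474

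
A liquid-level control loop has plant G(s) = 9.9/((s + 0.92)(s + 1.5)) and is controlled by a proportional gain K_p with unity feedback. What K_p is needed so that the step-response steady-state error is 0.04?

The loop is type 0, so e_ss(step) = 1/(1 + K_pos) with K_pos = K_p·G(0).
G(0) = 7.174. Require 1/(1 + K_p·7.174) = 0.04, so 1 + 7.174·K_p = 25.
K_p = (25 − 1)/7.174 = 3.35.

K_p = 3.35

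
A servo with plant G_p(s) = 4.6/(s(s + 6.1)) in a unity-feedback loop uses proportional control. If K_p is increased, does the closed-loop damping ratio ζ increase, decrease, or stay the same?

ζ = 6.1/(2√(4.6K_p)); increasing K_p raises the denominator, so ζ falls.

decrease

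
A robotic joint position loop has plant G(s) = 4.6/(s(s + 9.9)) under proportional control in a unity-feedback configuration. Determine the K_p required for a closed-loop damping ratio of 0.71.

Closed-loop characteristic equation: s² + 9.9s + K_p·4.6 = 0.
So ω_n = √(4.6K_p) and 2ζω_n = 9.9, giving ζ = 9.9/(2√(4.6K_p)).
Setting ζ = 0.71: √(4.6K_p) = 9.9/(2·0.71) = 6.972, so K_p = 48.61/4.6 = 10.6.

K_p = 10.6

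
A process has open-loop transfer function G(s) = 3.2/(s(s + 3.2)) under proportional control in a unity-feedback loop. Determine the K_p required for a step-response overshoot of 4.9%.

From %OS = 100·exp(−πζ/√(1−ζ²)) = 4.9%, ζ = −ln(0.049)/√(π²+ln²(0.049)) = 0.6925.
Characteristic equation s² + 3.2s + 3.2K_p = 0 gives ζ = 3.2/(2√(3.2K_p)).
Setting ζ = 0.6925: √(3.2K_p) = 3.2/(2·0.6925) = 2.31, so K_p = 5.338/3.2 = 1.67.

K_p = 1.67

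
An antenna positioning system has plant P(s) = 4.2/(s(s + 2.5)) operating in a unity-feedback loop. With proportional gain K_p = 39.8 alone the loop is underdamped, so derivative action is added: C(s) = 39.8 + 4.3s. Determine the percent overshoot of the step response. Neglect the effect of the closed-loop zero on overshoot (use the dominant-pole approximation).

Forward path: (39.8 + 4.3s)·4.2/(s(s+2.5)). The closed-loop characteristic equation is s² + (2.5 + 4.2·4.3)s + 4.2·39.8 = 0.
That is s² + 20.56s + 167.2 = 0, so ω_n = 12.93 rad/s and ζ = 20.56/(2·12.93) = 0.7951.
%OS = 100·exp(−πζ/√(1−ζ²)) = 1.63%.

1.63%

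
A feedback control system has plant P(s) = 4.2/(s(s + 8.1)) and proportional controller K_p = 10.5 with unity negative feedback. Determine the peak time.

From 1 + K_pP(s) = 0: s² + 8.1s + 44.1 = 0 ⇒ ω_n = 6.641, ζ = 0.6099.
Damped frequency ω_d = ω_n√(1−ζ²) = 5.263 rad/s, so peak time T_p = π/ω_d = 0.597 s.

T_p = 0.597 s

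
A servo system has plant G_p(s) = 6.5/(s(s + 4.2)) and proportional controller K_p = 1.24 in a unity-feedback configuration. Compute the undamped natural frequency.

ω_n = 2.84 rad/s

The closed-loop denominator is s(s+4.2) + 1.24·6.5 = s² + 4.2s + 8.06.
Matching s² + 2ζω_n s + ω_n²: ω_n = √8.06 = 2.839 rad/s and 2ζω_n = 4.2, so ζ = 4.2/(2·2.839) = 0.74.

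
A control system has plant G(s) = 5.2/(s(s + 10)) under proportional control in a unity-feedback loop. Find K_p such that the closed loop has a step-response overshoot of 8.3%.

From %OS = 100·exp(−πζ/√(1−ζ²)) = 8.3%, ζ = −ln(0.083)/√(π²+ln²(0.083)) = 0.621.
Characteristic equation s² + 10s + 5.2K_p = 0 gives ζ = 10/(2√(5.2K_p)).
Setting ζ = 0.621: √(5.2K_p) = 10/(2·0.621) = 8.052, so K_p = 64.83/5.2 = 12.5.

K_p = 12.5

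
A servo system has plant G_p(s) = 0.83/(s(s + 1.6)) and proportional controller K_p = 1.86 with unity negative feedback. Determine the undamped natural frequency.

1 + K_p·G_p(s) = 0 gives s² + 1.6s + 1.544 = 0.
Matching s² + 2ζω_n s + ω_n²: ω_n = √1.544 = 1.242 rad/s and 2ζω_n = 1.6, so ζ = 1.6/(2·1.242) = 0.644.

ω_n = 1.24 rad/s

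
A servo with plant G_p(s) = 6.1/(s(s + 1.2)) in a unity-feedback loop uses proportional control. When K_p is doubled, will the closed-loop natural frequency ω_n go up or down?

increase

ω_n = √(6.1·K_p), which grows with K_p.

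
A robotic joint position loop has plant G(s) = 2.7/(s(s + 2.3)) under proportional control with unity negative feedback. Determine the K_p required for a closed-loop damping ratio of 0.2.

Closed-loop characteristic equation: s² + 2.3s + K_p·2.7 = 0.
So ω_n = √(2.7K_p) and 2ζω_n = 2.3, giving ζ = 2.3/(2√(2.7K_p)).
Setting ζ = 0.2: √(2.7K_p) = 2.3/(2·0.2) = 5.75, so K_p = 33.06/2.7 = 12.2.

K_p = 12.2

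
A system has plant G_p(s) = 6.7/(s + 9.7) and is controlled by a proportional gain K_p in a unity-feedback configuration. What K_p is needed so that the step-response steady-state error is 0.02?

K_p = 70.9

For a type-0 loop with proportional control, e_ss = 1/(1 + K_p·G_p(0)).
G_p(0) = 0.6907. Require 1/(1 + K_p·0.6907) = 0.02, so 1 + 0.6907·K_p = 50.
K_p = (50 − 1)/0.6907 = 70.9.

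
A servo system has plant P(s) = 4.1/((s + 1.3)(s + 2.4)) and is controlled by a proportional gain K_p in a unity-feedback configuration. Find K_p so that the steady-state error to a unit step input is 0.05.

K_p = 14.5

Steady-state error for a unit step on this type-0 loop is 1/(1 + K_p·P(0)).
P(0) = 1.314. Require 1/(1 + K_p·1.314) = 0.05, so 1 + 1.314·K_p = 20.
K_p = (20 − 1)/1.314 = 14.5.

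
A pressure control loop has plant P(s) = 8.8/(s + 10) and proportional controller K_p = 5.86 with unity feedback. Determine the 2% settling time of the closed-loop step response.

Closed-loop transfer function: T(s) = K_p·P(s)/(1 + K_p·P(s)) = 51.57/(s + 10 + 51.57) = 51.57/(s + 61.57).
Time constant τ = 1/61.57 = 0.01624 s, so the 2% settling time is about 4τ = 0.065 s.

T_s ≈ 0.065 s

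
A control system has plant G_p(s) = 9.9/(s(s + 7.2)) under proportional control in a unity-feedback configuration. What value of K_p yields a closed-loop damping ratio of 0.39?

Closed-loop characteristic equation: s² + 7.2s + K_p·9.9 = 0.
So ω_n = √(9.9K_p) and 2ζω_n = 7.2, giving ζ = 7.2/(2√(9.9K_p)).
Setting ζ = 0.39: √(9.9K_p) = 7.2/(2·0.39) = 9.231, so K_p = 85.21/9.9 = 8.61.

K_p = 8.61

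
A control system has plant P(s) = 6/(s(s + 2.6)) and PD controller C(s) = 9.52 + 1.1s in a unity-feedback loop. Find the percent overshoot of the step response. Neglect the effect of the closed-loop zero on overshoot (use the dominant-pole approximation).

8.98%

Forward path: (9.52 + 1.1s)·6/(s(s+2.6)). The closed-loop characteristic equation is s² + (2.6 + 6·1.1)s + 6·9.52 = 0.
That is s² + 9.2s + 57.12 = 0, so ω_n = 7.558 rad/s and ζ = 9.2/(2·7.558) = 0.6086.
%OS = 100·exp(−πζ/√(1−ζ²)) = 8.98%.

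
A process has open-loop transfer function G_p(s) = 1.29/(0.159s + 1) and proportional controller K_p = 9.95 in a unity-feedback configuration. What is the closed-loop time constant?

τ = 0.0115 s

Closed loop: T(s) = K_p·G_p/(1+K_p·G_p) = 12.84/(0.159s + 1 + 12.84), with pole at s = −(1 + 12.84)/0.159 = −87.02.
Closed-loop time constant τ = 1/87.02 = 0.0115 s.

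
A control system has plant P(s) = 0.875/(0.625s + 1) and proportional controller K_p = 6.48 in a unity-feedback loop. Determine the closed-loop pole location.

s = -10.67

Closed loop: T(s) = K_p·P/(1+K_p·P) = 5.67/(0.625s + 1 + 5.67), with pole at s = −(1 + 5.67)/0.625 = −10.67.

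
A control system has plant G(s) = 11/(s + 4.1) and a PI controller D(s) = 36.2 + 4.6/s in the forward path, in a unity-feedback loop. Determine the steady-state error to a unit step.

The open loop D(s)G(s) has a pole at the origin (type 1), so the static position error constant is infinite and e_ss = 1/(1+∞) = 0.

0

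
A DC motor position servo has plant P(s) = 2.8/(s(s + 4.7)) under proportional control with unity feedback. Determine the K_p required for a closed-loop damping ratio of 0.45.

Closed-loop characteristic equation: s² + 4.7s + K_p·2.8 = 0.
So ω_n = √(2.8K_p) and 2ζω_n = 4.7, giving ζ = 4.7/(2√(2.8K_p)).
Setting ζ = 0.45: √(2.8K_p) = 4.7/(2·0.45) = 5.222, so K_p = 27.27/2.8 = 9.74.

K_p = 9.74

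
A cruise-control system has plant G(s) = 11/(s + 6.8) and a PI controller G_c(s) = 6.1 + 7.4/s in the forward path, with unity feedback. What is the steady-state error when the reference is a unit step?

The open loop G_c(s)G(s) has a pole at the origin (type 1), so the static position error constant is infinite and e_ss = 1/(1+∞) = 0.

0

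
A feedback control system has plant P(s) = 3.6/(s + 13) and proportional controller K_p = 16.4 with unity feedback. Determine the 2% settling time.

Closed-loop transfer function: T(s) = K_p·P(s)/(1 + K_p·P(s)) = 59.04/(s + 13 + 59.04) = 59.04/(s + 72.04).
Time constant τ = 1/72.04 = 0.01388 s, so the 2% settling time is about 4τ = 0.0555 s.

T_s ≈ 0.0555 s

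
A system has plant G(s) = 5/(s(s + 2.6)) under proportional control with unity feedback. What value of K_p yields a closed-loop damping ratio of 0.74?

Closed-loop characteristic equation: s² + 2.6s + K_p·5 = 0.
So ω_n = √(5K_p) and 2ζω_n = 2.6, giving ζ = 2.6/(2√(5K_p)).
Setting ζ = 0.74: √(5K_p) = 2.6/(2·0.74) = 1.757, so K_p = 3.086/5 = 0.617.

K_p = 0.617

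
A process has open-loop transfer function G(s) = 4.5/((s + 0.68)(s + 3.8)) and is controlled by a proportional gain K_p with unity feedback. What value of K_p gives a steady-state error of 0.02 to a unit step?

K_p = 28.1

Steady-state error for a unit step on this type-0 loop is 1/(1 + K_p·G(0)).
G(0) = 1.741. Require 1/(1 + K_p·1.741) = 0.02, so 1 + 1.741·K_p = 50.
K_p = (50 − 1)/1.741 = 28.1.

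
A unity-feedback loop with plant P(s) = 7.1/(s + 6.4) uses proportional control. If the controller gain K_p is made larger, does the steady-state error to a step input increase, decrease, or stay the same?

The position error constant K_pos = K_p·P(0) grows with K_p, and e_ss = 1/(1+K_pos) falls.

decrease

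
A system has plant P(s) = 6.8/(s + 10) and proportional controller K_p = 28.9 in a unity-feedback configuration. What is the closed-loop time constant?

Closed-loop transfer function: T(s) = K_p·P(s)/(1 + K_p·P(s)) = 196.5/(s + 10 + 196.5) = 196.5/(s + 206.5).
Time constant τ = 1/206.5 = 0.00484 s.

τ = 0.00484 s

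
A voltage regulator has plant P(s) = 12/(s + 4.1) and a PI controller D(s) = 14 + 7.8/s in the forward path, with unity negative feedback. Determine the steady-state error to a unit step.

The open loop D(s)P(s) has a pole at the origin (type 1), so the static position error constant is infinite and e_ss = 1/(1+∞) = 0.

0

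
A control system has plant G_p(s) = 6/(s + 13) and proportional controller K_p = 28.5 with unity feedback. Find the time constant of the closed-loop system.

τ = 0.00543 s

Closed-loop transfer function: T(s) = K_p·G_p(s)/(1 + K_p·G_p(s)) = 171/(s + 13 + 171) = 171/(s + 184).
Time constant τ = 1/184 = 0.00543 s.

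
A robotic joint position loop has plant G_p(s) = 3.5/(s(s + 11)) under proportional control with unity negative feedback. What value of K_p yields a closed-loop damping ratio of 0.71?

K_p = 17.1

Closed-loop characteristic equation: s² + 11s + K_p·3.5 = 0.
So ω_n = √(3.5K_p) and 2ζω_n = 11, giving ζ = 11/(2√(3.5K_p)).
Setting ζ = 0.71: √(3.5K_p) = 11/(2·0.71) = 7.746, so K_p = 60.01/3.5 = 17.1.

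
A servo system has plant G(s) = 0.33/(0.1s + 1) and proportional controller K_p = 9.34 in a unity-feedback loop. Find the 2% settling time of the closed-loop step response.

Closed loop: T(s) = K_p·G/(1+K_p·G) = 3.082/(0.1s + 1 + 3.082), with pole at s = −(1 + 3.082)/0.1 = −40.82.
τ = 1/40.82 = 0.0245 s, so 2% settling time ≈ 4τ = 0.098 s.

T_s ≈ 0.098 s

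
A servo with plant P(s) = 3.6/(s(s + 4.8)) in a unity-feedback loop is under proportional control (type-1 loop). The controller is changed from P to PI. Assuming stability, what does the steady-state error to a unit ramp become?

The integrator raises the loop to type 2, so K_v → ∞ and e_ss to a ramp is zero.

0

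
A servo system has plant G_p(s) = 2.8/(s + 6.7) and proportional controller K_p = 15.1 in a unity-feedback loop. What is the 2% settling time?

Closed-loop transfer function: T(s) = K_p·G_p(s)/(1 + K_p·G_p(s)) = 42.28/(s + 6.7 + 42.28) = 42.28/(s + 48.98).
Time constant τ = 1/48.98 = 0.02042 s, so the 2% settling time is about 4τ = 0.0817 s.

T_s ≈ 0.0817 s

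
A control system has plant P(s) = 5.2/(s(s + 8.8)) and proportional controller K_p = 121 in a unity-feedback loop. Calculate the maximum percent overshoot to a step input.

From 1 + K_pP(s) = 0: s² + 8.8s + 629.2 = 0 ⇒ ω_n = 25.08, ζ = 0.1754.
%OS = 100·exp(−πζ/√(1−ζ²)) = 100·exp(−π·0.1754/√0.9692) = 57.1%.

57.1%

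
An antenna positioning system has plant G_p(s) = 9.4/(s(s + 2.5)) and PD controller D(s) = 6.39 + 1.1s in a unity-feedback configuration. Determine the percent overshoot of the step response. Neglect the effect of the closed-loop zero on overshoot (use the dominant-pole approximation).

Forward path: (6.39 + 1.1s)·9.4/(s(s+2.5)). The closed-loop characteristic equation is s² + (2.5 + 9.4·1.1)s + 9.4·6.39 = 0.
That is s² + 12.84s + 60.07 = 0, so ω_n = 7.75 rad/s and ζ = 12.84/(2·7.75) = 0.8284.
%OS = 100·exp(−πζ/√(1−ζ²)) = 0.96%.

0.96%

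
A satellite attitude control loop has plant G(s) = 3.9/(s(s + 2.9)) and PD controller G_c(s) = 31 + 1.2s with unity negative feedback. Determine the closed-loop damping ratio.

Forward path: (31 + 1.2s)·3.9/(s(s+2.9)). The closed-loop characteristic equation is s² + (2.9 + 3.9·1.2)s + 3.9·31 = 0.
That is s² + 7.58s + 120.9 = 0, so ω_n = 11 rad/s and ζ = 7.58/(2·11) = 0.3447.

ζ = 0.345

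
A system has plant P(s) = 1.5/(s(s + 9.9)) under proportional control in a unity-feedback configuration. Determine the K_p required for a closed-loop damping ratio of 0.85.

K_p = 22.6

Closed-loop characteristic equation: s² + 9.9s + K_p·1.5 = 0.
So ω_n = √(1.5K_p) and 2ζω_n = 9.9, giving ζ = 9.9/(2√(1.5K_p)).
Setting ζ = 0.85: √(1.5K_p) = 9.9/(2·0.85) = 5.824, so K_p = 33.91/1.5 = 22.6.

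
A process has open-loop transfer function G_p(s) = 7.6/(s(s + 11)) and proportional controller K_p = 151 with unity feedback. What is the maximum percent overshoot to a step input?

From 1 + K_pG_p(s) = 0: s² + 11s + 1148 = 0 ⇒ ω_n = 33.88, ζ = 0.1624.
%OS = 100·exp(−πζ/√(1−ζ²)) = 100·exp(−π·0.1624/√0.9736) = 59.6%.

59.6%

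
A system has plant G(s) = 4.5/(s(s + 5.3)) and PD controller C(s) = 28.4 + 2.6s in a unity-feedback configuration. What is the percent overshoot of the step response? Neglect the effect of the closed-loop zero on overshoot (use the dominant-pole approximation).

2.78%

Forward path: (28.4 + 2.6s)·4.5/(s(s+5.3)). The closed-loop characteristic equation is s² + (5.3 + 4.5·2.6)s + 4.5·28.4 = 0.
That is s² + 17s + 127.8 = 0, so ω_n = 11.3 rad/s and ζ = 17/(2·11.3) = 0.7519.
%OS = 100·exp(−πζ/√(1−ζ²)) = 2.78%.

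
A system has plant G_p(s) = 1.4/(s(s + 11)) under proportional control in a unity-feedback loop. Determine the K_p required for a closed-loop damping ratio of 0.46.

Closed-loop characteristic equation: s² + 11s + K_p·1.4 = 0.
So ω_n = √(1.4K_p) and 2ζω_n = 11, giving ζ = 11/(2√(1.4K_p)).
Setting ζ = 0.46: √(1.4K_p) = 11/(2·0.46) = 11.96, so K_p = 143/1.4 = 102.

K_p = 102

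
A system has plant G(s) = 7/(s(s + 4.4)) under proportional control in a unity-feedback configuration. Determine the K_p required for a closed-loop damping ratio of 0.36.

Closed-loop characteristic equation: s² + 4.4s + K_p·7 = 0.
So ω_n = √(7K_p) and 2ζω_n = 4.4, giving ζ = 4.4/(2√(7K_p)).
Setting ζ = 0.36: √(7K_p) = 4.4/(2·0.36) = 6.111, so K_p = 37.35/7 = 5.34.

K_p = 5.34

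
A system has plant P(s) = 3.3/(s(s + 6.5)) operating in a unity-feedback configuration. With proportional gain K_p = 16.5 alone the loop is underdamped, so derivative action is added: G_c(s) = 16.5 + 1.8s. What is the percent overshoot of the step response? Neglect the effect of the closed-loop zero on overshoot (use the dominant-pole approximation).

0.728%

Forward path: (16.5 + 1.8s)·3.3/(s(s+6.5)). The closed-loop characteristic equation is s² + (6.5 + 3.3·1.8)s + 3.3·16.5 = 0.
That is s² + 12.44s + 54.45 = 0, so ω_n = 7.379 rad/s and ζ = 12.44/(2·7.379) = 0.8429.
%OS = 100·exp(−πζ/√(1−ζ²)) = 0.728%.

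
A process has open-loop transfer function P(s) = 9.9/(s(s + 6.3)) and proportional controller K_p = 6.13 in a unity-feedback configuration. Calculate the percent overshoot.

24.9%

From 1 + K_pP(s) = 0: s² + 6.3s + 60.69 = 0 ⇒ ω_n = 7.79, ζ = 0.4044.
%OS = 100·exp(−πζ/√(1−ζ²)) = 100·exp(−π·0.4044/√0.8365) = 24.9%.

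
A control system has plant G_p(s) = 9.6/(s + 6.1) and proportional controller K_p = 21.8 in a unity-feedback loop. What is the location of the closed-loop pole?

s = -215.4

Closed-loop transfer function: T(s) = K_p·G_p(s)/(1 + K_p·G_p(s)) = 209.3/(s + 6.1 + 209.3) = 209.3/(s + 215.4).
The closed-loop pole is at s = −215.4.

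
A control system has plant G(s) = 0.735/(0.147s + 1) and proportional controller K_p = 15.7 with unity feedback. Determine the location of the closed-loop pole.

s = -85.3

Closed loop: T(s) = K_p·G/(1+K_p·G) = 11.54/(0.147s + 1 + 11.54), with pole at s = −(1 + 11.54)/0.147 = −85.3.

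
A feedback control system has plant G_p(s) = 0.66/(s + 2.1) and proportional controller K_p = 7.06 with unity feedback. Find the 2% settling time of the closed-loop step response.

T_s ≈ 0.592 s

Closed-loop transfer function: T(s) = K_p·G_p(s)/(1 + K_p·G_p(s)) = 4.66/(s + 2.1 + 4.66) = 4.66/(s + 6.76).
Time constant τ = 1/6.76 = 0.1479 s, so the 2% settling time is about 4τ = 0.592 s.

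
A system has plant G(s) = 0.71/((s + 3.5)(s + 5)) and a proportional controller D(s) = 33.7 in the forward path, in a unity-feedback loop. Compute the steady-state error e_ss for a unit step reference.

0.422

The loop is type 0. Static position error constant K_pos = D(0)·G(0) = 33.7·0.04057 = 1.367.
Steady-state error to a unit step: e_ss = 1/(1+K_pos) = 1/2.367 = 0.422.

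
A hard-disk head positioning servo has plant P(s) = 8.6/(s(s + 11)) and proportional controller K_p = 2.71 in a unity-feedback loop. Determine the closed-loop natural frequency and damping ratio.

With unity feedback the closed-loop characteristic equation is s² + 11s + 2.71·8.6 = s² + 11s + 23.31 = 0.
Matching s² + 2ζω_n s + ω_n²: ω_n = √23.31 = 4.828 rad/s and 2ζω_n = 11, so ζ = 11/(2·4.828) = 1.14.

ω_n = 4.83 rad/s, ζ = 1.14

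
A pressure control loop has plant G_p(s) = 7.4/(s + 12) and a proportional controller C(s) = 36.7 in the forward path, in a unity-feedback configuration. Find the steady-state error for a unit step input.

The loop is type 0. Static position error constant K_pos = C(0)·G_p(0) = 36.7·0.6167 = 22.63.
Steady-state error to a unit step: e_ss = 1/(1+K_pos) = 1/23.63 = 0.0423.

0.0423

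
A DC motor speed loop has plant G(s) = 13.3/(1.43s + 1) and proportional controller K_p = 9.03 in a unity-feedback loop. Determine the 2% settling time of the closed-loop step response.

T_s ≈ 0.0472 s

Closed loop: T(s) = K_p·G/(1+K_p·G) = 120.1/(1.43s + 1 + 120.1), with pole at s = −(1 + 120.1)/1.43 = −84.68.
τ = 1/84.68 = 0.01181 s, so 2% settling time ≈ 4τ = 0.0472 s.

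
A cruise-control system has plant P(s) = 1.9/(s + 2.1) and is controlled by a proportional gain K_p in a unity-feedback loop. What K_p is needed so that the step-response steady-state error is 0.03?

K_p = 35.7

For a type-0 loop with proportional control, e_ss = 1/(1 + K_p·P(0)).
P(0) = 0.9048. Require 1/(1 + K_p·0.9048) = 0.03, so 1 + 0.9048·K_p = 33.33.
K_p = (33.33 − 1)/0.9048 = 35.7.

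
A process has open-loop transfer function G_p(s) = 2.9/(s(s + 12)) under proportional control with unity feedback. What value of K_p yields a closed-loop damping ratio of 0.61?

K_p = 33.4

Closed-loop characteristic equation: s² + 12s + K_p·2.9 = 0.
So ω_n = √(2.9K_p) and 2ζω_n = 12, giving ζ = 12/(2√(2.9K_p)).
Setting ζ = 0.61: √(2.9K_p) = 12/(2·0.61) = 9.836, so K_p = 96.75/2.9 = 33.4.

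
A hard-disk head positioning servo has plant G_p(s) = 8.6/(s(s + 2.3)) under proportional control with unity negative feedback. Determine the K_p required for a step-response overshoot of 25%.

From %OS = 100·exp(−πζ/√(1−ζ²)) = 25%, ζ = −ln(0.25)/√(π²+ln²(0.25)) = 0.4037.
Characteristic equation s² + 2.3s + 8.6K_p = 0 gives ζ = 2.3/(2√(8.6K_p)).
Setting ζ = 0.4037: √(8.6K_p) = 2.3/(2·0.4037) = 2.849, so K_p = 8.114/8.6 = 0.944.

K_p = 0.944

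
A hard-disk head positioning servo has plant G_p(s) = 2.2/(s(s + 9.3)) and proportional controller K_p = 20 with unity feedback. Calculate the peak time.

T_p = 0.664 s

Closed-loop characteristic equation: s² + 9.3s + 44 = 0, so ω_n = 6.633 rad/s and ζ = 9.3/(2·6.633) = 0.701.
Damped frequency ω_d = ω_n√(1−ζ²) = 4.73 rad/s, so peak time T_p = π/ω_d = 0.664 s.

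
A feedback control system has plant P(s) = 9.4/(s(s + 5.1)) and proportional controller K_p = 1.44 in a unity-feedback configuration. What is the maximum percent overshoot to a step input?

From 1 + K_pP(s) = 0: s² + 5.1s + 13.54 = 0 ⇒ ω_n = 3.679, ζ = 0.6931.
%OS = 100·exp(−πζ/√(1−ζ²)) = 100·exp(−π·0.6931/√0.5196) = 4.88%.

4.88%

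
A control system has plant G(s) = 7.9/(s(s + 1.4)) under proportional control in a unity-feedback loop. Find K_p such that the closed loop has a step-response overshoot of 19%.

K_p = 0.284

From %OS = 100·exp(−πζ/√(1−ζ²)) = 19%, ζ = −ln(0.19)/√(π²+ln²(0.19)) = 0.4673.
Characteristic equation s² + 1.4s + 7.9K_p = 0 gives ζ = 1.4/(2√(7.9K_p)).
Setting ζ = 0.4673: √(7.9K_p) = 1.4/(2·0.4673) = 1.498, so K_p = 2.243/7.9 = 0.284.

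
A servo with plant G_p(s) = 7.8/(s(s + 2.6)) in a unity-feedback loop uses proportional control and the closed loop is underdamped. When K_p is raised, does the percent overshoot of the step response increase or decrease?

increase

Characteristic equation s² + 2.6s + K_p·7.8 = 0: raising K_p raises ω_n while 2ζω_n = 2.6 is fixed, so ζ falls and overshoot grows.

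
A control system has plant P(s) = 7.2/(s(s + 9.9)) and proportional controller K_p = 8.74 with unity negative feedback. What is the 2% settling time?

The closed-loop denominator s² + 9.9s + 62.93 gives ω_n = √62.93 = 7.933 and ζ = 9.9/(2ω_n) = 0.624.
2% settling time T_s ≈ 4/(ζω_n) = 4/4.95 = 0.808 s.

T_s ≈ 0.808 s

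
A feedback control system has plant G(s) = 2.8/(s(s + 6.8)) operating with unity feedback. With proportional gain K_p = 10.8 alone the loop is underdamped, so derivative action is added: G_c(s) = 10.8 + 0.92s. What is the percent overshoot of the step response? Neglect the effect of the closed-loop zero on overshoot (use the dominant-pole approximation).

Forward path: (10.8 + 0.92s)·2.8/(s(s+6.8)). The closed-loop characteristic equation is s² + (6.8 + 2.8·0.92)s + 2.8·10.8 = 0.
That is s² + 9.376s + 30.24 = 0, so ω_n = 5.499 rad/s and ζ = 9.376/(2·5.499) = 0.8525.
%OS = 100·exp(−πζ/√(1−ζ²)) = 0.595%.

0.595%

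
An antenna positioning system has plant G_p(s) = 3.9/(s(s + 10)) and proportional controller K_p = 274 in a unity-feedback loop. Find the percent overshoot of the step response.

Closed-loop characteristic equation: s² + 10s + 1069 = 0, so ω_n = 32.69 rad/s and ζ = 10/(2·32.69) = 0.153.
%OS = 100·exp(−πζ/√(1−ζ²)) = 100·exp(−π·0.153/√0.9766) = 61.5%.

61.5%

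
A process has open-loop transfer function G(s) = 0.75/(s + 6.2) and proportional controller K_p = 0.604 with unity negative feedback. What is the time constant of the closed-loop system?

τ = 0.15 s

Closed-loop transfer function: T(s) = K_p·G(s)/(1 + K_p·G(s)) = 0.453/(s + 6.2 + 0.453) = 0.453/(s + 6.653).
Time constant τ = 1/6.653 = 0.15 s.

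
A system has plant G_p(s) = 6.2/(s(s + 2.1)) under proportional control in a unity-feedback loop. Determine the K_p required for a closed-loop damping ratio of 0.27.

Closed-loop characteristic equation: s² + 2.1s + K_p·6.2 = 0.
So ω_n = √(6.2K_p) and 2ζω_n = 2.1, giving ζ = 2.1/(2√(6.2K_p)).
Setting ζ = 0.27: √(6.2K_p) = 2.1/(2·0.27) = 3.889, so K_p = 15.12/6.2 = 2.44.

K_p = 2.44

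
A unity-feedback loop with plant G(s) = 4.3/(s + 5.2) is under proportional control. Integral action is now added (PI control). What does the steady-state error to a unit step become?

The integrator makes K_pos = lim_{s→0} C(s)G(s) infinite, so e_ss = 1/(1+K_pos) = 0.

0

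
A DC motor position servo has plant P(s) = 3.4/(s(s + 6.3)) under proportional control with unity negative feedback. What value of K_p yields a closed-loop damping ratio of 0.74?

Closed-loop characteristic equation: s² + 6.3s + K_p·3.4 = 0.
So ω_n = √(3.4K_p) and 2ζω_n = 6.3, giving ζ = 6.3/(2√(3.4K_p)).
Setting ζ = 0.74: √(3.4K_p) = 6.3/(2·0.74) = 4.257, so K_p = 18.12/3.4 = 5.33.

K_p = 5.33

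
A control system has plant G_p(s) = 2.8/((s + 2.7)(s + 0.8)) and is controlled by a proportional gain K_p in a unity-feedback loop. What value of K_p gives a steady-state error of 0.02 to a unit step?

Steady-state error for a unit step on this type-0 loop is 1/(1 + K_p·G_p(0)).
G_p(0) = 1.296. Require 1/(1 + K_p·1.296) = 0.02, so 1 + 1.296·K_p = 50.
K_p = (50 − 1)/1.296 = 37.8.

K_p = 37.8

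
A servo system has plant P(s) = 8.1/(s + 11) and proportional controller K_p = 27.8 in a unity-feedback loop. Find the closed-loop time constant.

Closed-loop transfer function: T(s) = K_p·P(s)/(1 + K_p·P(s)) = 225.2/(s + 11 + 225.2) = 225.2/(s + 236.2).
Time constant τ = 1/236.2 = 0.00423 s.

τ = 0.00423 s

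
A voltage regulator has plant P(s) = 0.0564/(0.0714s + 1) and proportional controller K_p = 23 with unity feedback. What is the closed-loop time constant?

Closed loop: T(s) = K_p·P/(1+K_p·P) = 1.297/(0.0714s + 1 + 1.297), with pole at s = −(1 + 1.297)/0.0714 = −32.17.
Closed-loop time constant τ = 1/32.17 = 0.0311 s.

τ = 0.0311 s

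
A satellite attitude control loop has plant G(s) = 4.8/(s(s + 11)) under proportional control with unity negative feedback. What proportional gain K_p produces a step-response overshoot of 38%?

From %OS = 100·exp(−πζ/√(1−ζ²)) = 38%, ζ = −ln(0.38)/√(π²+ln²(0.38)) = 0.2943.
Characteristic equation s² + 11s + 4.8K_p = 0 gives ζ = 11/(2√(4.8K_p)).
Setting ζ = 0.2943: √(4.8K_p) = 11/(2·0.2943) = 18.69, so K_p = 349.1/4.8 = 72.7.

K_p = 72.7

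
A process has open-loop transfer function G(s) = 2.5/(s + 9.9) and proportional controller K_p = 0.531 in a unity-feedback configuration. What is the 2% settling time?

T_s ≈ 0.356 s

Closed-loop transfer function: T(s) = K_p·G(s)/(1 + K_p·G(s)) = 1.328/(s + 9.9 + 1.328) = 1.328/(s + 11.23).
Time constant τ = 1/11.23 = 0.08907 s, so the 2% settling time is about 4τ = 0.356 s.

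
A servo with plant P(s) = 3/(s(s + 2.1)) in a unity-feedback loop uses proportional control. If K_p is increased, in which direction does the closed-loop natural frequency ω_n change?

ω_n = √(3·K_p), which grows with K_p.

increase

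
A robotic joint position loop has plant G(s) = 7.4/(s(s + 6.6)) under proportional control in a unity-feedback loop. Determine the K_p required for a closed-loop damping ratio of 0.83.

K_p = 2.14

Closed-loop characteristic equation: s² + 6.6s + K_p·7.4 = 0.
So ω_n = √(7.4K_p) and 2ζω_n = 6.6, giving ζ = 6.6/(2√(7.4K_p)).
Setting ζ = 0.83: √(7.4K_p) = 6.6/(2·0.83) = 3.976, so K_p = 15.81/7.4 = 2.14.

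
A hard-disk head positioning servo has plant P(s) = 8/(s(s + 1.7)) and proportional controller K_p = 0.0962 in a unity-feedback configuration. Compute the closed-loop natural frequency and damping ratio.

ω_n = 0.877 rad/s, ζ = 0.969

With unity feedback the closed-loop characteristic equation is s² + 1.7s + 0.0962·8 = s² + 1.7s + 0.7696 = 0.
So ω_n² = 0.7696 ⇒ ω_n = 0.8773 rad/s, and ζ = 1.7/(2ω_n) = 0.969.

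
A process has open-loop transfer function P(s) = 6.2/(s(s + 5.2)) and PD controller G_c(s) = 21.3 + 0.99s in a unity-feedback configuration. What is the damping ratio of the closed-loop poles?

Forward path: (21.3 + 0.99s)·6.2/(s(s+5.2)). The closed-loop characteristic equation is s² + (5.2 + 6.2·0.99)s + 6.2·21.3 = 0.
That is s² + 11.34s + 132.1 = 0, so ω_n = 11.49 rad/s and ζ = 11.34/(2·11.49) = 0.4933.

ζ = 0.493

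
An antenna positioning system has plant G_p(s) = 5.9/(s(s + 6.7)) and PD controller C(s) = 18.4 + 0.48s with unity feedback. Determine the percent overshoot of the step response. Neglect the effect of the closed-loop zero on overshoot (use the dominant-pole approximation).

Forward path: (18.4 + 0.48s)·5.9/(s(s+6.7)). The closed-loop characteristic equation is s² + (6.7 + 5.9·0.48)s + 5.9·18.4 = 0.
That is s² + 9.532s + 108.6 = 0, so ω_n = 10.42 rad/s and ζ = 9.532/(2·10.42) = 0.4574.
%OS = 100·exp(−πζ/√(1−ζ²)) = 19.9%.

19.9%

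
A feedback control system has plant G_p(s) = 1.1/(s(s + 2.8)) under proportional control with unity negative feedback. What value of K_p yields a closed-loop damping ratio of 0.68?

Closed-loop characteristic equation: s² + 2.8s + K_p·1.1 = 0.
So ω_n = √(1.1K_p) and 2ζω_n = 2.8, giving ζ = 2.8/(2√(1.1K_p)).
Setting ζ = 0.68: √(1.1K_p) = 2.8/(2·0.68) = 2.059, so K_p = 4.239/1.1 = 3.85.

K_p = 3.85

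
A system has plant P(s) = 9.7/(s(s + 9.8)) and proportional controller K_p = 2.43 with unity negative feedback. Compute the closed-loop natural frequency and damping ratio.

1 + K_p·P(s) = 0 gives s² + 9.8s + 23.57 = 0.
So ω_n² = 23.57 ⇒ ω_n = 4.855 rad/s, and ζ = 9.8/(2ω_n) = 1.01.

ω_n = 4.85 rad/s, ζ = 1.01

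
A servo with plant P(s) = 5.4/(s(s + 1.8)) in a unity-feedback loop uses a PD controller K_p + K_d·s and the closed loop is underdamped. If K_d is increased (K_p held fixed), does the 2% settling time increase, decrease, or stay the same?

decrease

Characteristic equation s² + (1.8 + 5.4K_d)s + 5.4K_p = 0: raising K_d increases ζω_n = (1.8+5.4K_d)/2 while the loop stays underdamped, so T_s ≈ 4/(ζω_n) decreases.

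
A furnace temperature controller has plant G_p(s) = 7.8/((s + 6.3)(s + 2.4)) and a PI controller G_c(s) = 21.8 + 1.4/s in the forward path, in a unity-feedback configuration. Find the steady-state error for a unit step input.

0

The open loop G_c(s)G_p(s) has a pole at the origin (type 1), so the static position error constant is infinite and e_ss = 1/(1+∞) = 0.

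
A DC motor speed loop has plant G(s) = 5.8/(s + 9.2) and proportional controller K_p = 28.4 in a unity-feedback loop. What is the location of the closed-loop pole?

s = -173.9

Closed-loop transfer function: T(s) = K_p·G(s)/(1 + K_p·G(s)) = 164.7/(s + 9.2 + 164.7) = 164.7/(s + 173.9).
The closed-loop pole is at s = −173.9.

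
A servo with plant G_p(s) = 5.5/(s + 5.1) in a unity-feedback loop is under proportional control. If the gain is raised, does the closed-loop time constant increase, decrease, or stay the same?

The closed-loop bandwidth 5.1+K_p·5.5 grows with K_p, so τ shrinks.

decrease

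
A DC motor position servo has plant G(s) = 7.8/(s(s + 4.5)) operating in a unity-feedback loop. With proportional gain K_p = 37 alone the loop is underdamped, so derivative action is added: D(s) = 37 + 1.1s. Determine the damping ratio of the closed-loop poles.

Forward path: (37 + 1.1s)·7.8/(s(s+4.5)). The closed-loop characteristic equation is s² + (4.5 + 7.8·1.1)s + 7.8·37 = 0.
That is s² + 13.08s + 288.6 = 0, so ω_n = 16.99 rad/s and ζ = 13.08/(2·16.99) = 0.385.

ζ = 0.385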